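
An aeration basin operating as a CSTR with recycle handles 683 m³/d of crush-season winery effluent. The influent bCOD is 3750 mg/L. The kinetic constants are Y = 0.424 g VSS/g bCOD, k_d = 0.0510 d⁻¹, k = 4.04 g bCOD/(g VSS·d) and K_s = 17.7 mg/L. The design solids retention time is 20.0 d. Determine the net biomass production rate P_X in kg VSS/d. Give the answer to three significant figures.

From the Monod/SRT balance for a CMAS, S = K_s·(1+k_d θ_c)/[θ_c·(Y k − k_d) − 1] = 17.7 × (1 + 0.0510 × 20.0) / [20.0 × (0.424 × 4.04 − 0.0510) − 1] = 35.75 / 32.24 = 1.109 mg/L.
Correct the yield for decay: Y_obs = Y/(1 + k_d θ_c) = 0.424 / (1 + 0.0510 × 20.0) = 0.424 / 2.020 = 0.2099.
Mass of bCOD removed per day: Q(S₀ − S) = 683 × 3749 g/m³ = 2560 kg/d.
Biomass produced: P_X = Y_obs·Q·ΔS = 0.2099 × 2560 ≈ 537.4 kg VSS/d.

P_X ≈ 537 kg VSS/d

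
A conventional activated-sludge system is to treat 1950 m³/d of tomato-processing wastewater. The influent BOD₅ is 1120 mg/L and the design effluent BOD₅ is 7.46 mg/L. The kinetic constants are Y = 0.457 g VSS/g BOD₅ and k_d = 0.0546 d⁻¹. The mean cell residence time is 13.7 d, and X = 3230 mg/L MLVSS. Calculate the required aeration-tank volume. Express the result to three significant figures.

Rearranging the biomass balance for a CMAS with decay, V = Y·Q·ΔS·θ_c / [X·(1+k_d θ_c)] = 0.457 × 1950 × (1120 − 7.46) × 13.7 / [3230 × (1 + 0.0546 × 13.7)] = 1.36×10^7 / 5646 = 2406 m³.

V ≈ 2410 m³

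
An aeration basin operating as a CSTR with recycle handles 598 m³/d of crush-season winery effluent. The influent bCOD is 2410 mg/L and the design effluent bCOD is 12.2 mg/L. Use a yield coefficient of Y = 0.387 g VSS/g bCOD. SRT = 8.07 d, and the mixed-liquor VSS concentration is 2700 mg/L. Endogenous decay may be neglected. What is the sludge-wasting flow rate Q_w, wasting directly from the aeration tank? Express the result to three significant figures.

Biomass mass balance (decay neglected): V·X = Y·Q·(S₀ − S)·θ_c, so V = 0.387 × 598 × (2410 − 12.2) × 8.07 / 2700 = 1659 m³.
With mixed-liquor wasting, θ_c = V/Q_w, so Q_w = V/θ_c = 1659/8.07 = 205.5 m³/d.

Q_w ≈ 206 m³/d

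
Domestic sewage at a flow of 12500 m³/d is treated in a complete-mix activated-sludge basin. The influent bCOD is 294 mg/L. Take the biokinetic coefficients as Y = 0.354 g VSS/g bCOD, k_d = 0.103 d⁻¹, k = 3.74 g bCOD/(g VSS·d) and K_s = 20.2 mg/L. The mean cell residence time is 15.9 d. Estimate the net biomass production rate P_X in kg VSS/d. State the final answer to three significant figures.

P_X ≈ 488 kg VSS/d

From the Monod/SRT balance for a CMAS, S = K_s·(1+k_d θ_c)/[θ_c·(Y k − k_d) − 1] = 20.2 × (1 + 0.103 × 15.9) / [15.9 × (0.354 × 3.74 − 0.103) − 1] = 53.28 / 18.41 = 2.894 mg/L.
Y_obs = Y / (1 + k_d θ_c) = 0.354 / (1 + 0.103 × 15.9) = 0.354 / 2.638 = 0.1342.
Substrate removed = Q·(S₀ − S) = 12500 m³/d × (294 − 2.89) g/m³ = 3.64×10^6 g/d = 3639 kg/d.
So the net sludge growth is P_X = 0.1342 × 3639 = 488.4 kg VSS/d.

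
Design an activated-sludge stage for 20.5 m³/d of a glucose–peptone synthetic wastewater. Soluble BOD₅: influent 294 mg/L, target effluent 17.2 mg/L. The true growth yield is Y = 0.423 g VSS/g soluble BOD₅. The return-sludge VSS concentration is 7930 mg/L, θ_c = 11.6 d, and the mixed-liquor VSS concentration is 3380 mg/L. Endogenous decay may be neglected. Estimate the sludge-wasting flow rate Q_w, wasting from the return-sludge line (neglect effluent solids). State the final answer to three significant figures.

With k_d = 0 the design equation reduces to V = Y Q (S₀−S) θ_c / X = 0.423 × 20.5 × (294 − 17.2) × 11.6 / 3380 = 8.238 m³.
Q_w = (V·X)/(θ_c X_r) = 8.238 × 3380 / (11.6 × 7930) = 0.3027 m³/d.

Q_w ≈ 0.303 m³/d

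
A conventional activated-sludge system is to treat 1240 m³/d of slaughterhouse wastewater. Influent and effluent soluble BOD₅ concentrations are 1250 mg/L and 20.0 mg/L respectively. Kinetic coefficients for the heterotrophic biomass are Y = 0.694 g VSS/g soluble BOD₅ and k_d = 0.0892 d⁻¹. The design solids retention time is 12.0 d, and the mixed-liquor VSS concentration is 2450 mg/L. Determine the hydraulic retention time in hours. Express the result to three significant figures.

τ ≈ 48.5 h

Steady-state biomass mass balance: V·X·(1 + k_d·θ_c) = Y·Q·(S₀ − S)·θ_c, so V = 0.694 × 1240 × (1250 − 20.0) × 12.0 / [2450 × (1 + 0.0892 × 12.0)] = 1.27×10^7 / 5072 = 2504 m³.
HRT = V/Q = 2504 m³ / 1240 m³·d⁻¹ = 2.019 d × 24 = 48.47 h.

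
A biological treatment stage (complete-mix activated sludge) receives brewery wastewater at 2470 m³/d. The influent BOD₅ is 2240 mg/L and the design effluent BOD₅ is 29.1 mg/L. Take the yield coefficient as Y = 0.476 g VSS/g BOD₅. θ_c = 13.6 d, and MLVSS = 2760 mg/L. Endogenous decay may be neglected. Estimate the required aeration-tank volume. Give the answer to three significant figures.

V ≈ 12800 m³

V·X = Y·Q·ΔS·θ_c gives V = 0.476 × 2470 × (2240 − 29.1) × 13.6 / 2760 = 12809 m³.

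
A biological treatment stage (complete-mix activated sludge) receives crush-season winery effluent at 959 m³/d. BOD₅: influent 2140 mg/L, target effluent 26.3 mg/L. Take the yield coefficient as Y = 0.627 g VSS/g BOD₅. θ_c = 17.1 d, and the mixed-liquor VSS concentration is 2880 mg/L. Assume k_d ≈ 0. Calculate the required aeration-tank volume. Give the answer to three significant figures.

With k_d = 0 the design equation reduces to V = Y Q (S₀−S) θ_c / X = 0.627 × 959 × (2140 − 26.3) × 17.1 / 2880 = 7546 m³.

V ≈ 7550 m³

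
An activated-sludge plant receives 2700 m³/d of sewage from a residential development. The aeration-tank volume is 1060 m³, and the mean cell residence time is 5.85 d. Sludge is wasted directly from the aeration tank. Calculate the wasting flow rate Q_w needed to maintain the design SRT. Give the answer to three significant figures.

Wasting from the aeration tank: Q_w = V / θ_c = 1060 / 5.85 = 181.2 m³/d.

Q_w ≈ 181 m³/d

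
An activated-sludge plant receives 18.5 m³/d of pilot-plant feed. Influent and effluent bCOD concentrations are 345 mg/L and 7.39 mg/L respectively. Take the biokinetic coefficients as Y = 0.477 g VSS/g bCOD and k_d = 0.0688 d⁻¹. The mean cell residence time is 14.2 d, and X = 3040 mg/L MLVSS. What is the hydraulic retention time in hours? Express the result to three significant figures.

Rearranging the biomass balance for a CMAS with decay, V = Y·Q·ΔS·θ_c / [X·(1+k_d θ_c)] = 0.477 × 18.5 × (345 − 7.39) × 14.2 / [3040 × (1 + 0.0688 × 14.2)] = 4.23×10^4 / 6010 = 7.039 m³.
τ = V/Q = 7.039/18.5 = 0.3805 d, or 9.132 h.

τ ≈ 9.13 h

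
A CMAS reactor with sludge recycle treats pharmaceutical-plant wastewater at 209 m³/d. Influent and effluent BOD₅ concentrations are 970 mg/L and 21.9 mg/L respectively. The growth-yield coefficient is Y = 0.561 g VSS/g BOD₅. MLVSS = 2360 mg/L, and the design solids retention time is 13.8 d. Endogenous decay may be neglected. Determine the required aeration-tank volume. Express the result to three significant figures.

V ≈ 650 m³

V·X = Y·Q·ΔS·θ_c gives V = 0.561 × 209 × (970 − 21.9) × 13.8 / 2360 = 650.0 m³.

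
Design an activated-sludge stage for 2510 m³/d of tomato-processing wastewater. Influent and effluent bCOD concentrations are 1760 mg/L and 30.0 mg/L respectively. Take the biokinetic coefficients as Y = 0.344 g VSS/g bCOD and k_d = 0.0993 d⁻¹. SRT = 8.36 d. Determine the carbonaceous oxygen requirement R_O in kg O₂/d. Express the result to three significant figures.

R_O ≈ 3180 kg O₂/d

Observed yield with endogenous decay: Y_obs = Y / (1 + k_d·θ_c) = 0.344 / (1 + 0.0993 × 8.36) = 0.344 / 1.830 = 0.1880 g VSS/g bCOD.
Mass of bCOD removed per day: Q(S₀ − S) = 2510 × 1730 g/m³ = 4342 kg/d.
P_X = Y_obs·Q·(S₀ − S) = 0.1880 × 4342 = 816.2 kg VSS/d.
R_O = Q·(S₀ − S) − 1.42·P_X = 4342 − 1.42 × 816.2 = 3183 kg O₂/d.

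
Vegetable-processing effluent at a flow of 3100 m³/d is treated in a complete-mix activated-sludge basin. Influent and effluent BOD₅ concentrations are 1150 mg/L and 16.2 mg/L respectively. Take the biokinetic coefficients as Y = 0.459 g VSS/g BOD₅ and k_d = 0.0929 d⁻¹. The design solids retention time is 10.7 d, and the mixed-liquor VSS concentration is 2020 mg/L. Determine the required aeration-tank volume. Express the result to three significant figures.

From the SRT design equation V = Y Q (S₀−S) θ_c / [X (1 + k_d θ_c)] = 0.459 × 3100 × (1150 − 16.2) × 10.7 / [2020 × (1 + 0.0929 × 10.7)] = 1.73×10^7 / 4028 = 4286 m³.

V ≈ 4290 m³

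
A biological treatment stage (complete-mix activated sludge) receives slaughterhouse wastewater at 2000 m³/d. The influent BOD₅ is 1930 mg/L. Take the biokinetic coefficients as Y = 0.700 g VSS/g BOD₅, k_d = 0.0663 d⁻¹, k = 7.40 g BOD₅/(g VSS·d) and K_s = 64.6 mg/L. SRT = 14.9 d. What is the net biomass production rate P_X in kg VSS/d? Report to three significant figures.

From the Monod/SRT balance for a CMAS, S = K_s·(1+k_d θ_c)/[θ_c·(Y k − k_d) − 1] = 64.6 × (1 + 0.0663 × 14.9) / [14.9 × (0.700 × 7.40 − 0.0663) − 1] = 128.4 / 75.19 = 1.708 mg/L.
Observed yield with endogenous decay: Y_obs = Y / (1 + k_d·θ_c) = 0.700 / (1 + 0.0663 × 14.9) = 0.700 / 1.988 = 0.3521 g VSS/g BOD₅.
Substrate removed = Q·(S₀ − S) = 2000 m³/d × (1930 − 1.71) g/m³ = 3.86×10^6 g/d = 3857 kg/d.
Biomass produced: P_X = Y_obs·Q·ΔS = 0.3521 × 3857 ≈ 1358 kg VSS/d.

P_X ≈ 1360 kg VSS/d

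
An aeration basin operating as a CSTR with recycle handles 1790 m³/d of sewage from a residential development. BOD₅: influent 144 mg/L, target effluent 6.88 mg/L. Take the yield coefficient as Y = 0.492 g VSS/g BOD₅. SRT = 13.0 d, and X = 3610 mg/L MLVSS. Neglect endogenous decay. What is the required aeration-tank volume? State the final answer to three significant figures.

V ≈ 435 m³

V·X = Y·Q·ΔS·θ_c gives V = 0.492 × 1790 × (144 − 6.88) × 13.0 / 3610 = 434.9 m³.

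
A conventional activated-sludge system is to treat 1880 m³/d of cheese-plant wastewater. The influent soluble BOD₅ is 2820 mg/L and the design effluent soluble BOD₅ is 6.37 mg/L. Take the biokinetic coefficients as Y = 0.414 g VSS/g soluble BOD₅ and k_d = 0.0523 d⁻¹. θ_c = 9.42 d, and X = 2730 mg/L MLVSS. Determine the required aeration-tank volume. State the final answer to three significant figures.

Steady-state biomass mass balance: V·X·(1 + k_d·θ_c) = Y·Q·(S₀ − S)·θ_c, so V = 0.414 × 1880 × (2820 − 6.37) × 9.42 / [2730 × (1 + 0.0523 × 9.42)] = 2.06×10^7 / 4075 = 5062 m³.

V ≈ 5060 m³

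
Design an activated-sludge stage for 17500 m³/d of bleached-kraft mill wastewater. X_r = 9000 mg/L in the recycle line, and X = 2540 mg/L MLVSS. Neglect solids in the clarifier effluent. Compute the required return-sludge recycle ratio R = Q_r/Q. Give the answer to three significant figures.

R ≈ 0.393

Solids balance on the clarifier gives (1+R)X = R·X_r, so R = X/(X_r − X) = 2540 / (9000 − 2540) = 0.3932.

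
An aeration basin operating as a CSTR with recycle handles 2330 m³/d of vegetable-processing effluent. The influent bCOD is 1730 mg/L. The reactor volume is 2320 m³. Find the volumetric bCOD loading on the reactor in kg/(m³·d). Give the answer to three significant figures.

L_v ≈ 1.74 kg bCOD/(m³·d)

Applied bCOD load per unit volume = Q·S₀/V = (2330 × 1730/1000)/2320 = 1.737 kg bCOD·m⁻³·d⁻¹.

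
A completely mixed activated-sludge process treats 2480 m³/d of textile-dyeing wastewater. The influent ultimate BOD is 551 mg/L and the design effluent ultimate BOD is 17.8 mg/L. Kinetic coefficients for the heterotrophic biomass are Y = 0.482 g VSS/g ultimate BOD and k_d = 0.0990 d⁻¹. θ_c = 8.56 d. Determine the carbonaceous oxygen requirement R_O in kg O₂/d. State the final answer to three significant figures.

R_O ≈ 832 kg O₂/d

Observed yield with endogenous decay: Y_obs = Y / (1 + k_d·θ_c) = 0.482 / (1 + 0.0990 × 8.56) = 0.482 / 1.847 = 0.2609 g VSS/g ultimate BOD.
Q·(S₀ − S) = 2480 × (551 − 17.8) × 10⁻³ = 1322 kg/d removed.
P_X = Y_obs·Q·(S₀ − S) = 0.2609 × 1322 = 345.0 kg VSS/d.
Carbonaceous O₂ demand = substrate oxidised − cell-mass equivalent = 1322 − 1.42 × 345.0 = 832.4 kg O₂/d.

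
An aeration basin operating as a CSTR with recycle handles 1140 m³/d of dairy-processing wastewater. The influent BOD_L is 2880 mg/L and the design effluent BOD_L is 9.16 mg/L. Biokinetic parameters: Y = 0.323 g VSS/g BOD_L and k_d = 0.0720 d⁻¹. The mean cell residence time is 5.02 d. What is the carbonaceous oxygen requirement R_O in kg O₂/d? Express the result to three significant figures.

Observed yield with endogenous decay: Y_obs = Y / (1 + k_d·θ_c) = 0.323 / (1 + 0.0720 × 5.02) = 0.323 / 1.361 = 0.2372 g VSS/g BOD_L.
ΔS = 2880 − 9.16 = 2871 mg/L, so the substrate removal rate is 1140 × 2871/1000 = 3273 kg BOD_L/d.
Net sludge production P_X = 0.2372 × 3273 = 776.5 kg VSS/d.
Carbonaceous O₂ demand = substrate oxidised − cell-mass equivalent = 3273 − 1.42 × 776.5 = 2170 kg O₂/d.

R_O ≈ 2170 kg O₂/d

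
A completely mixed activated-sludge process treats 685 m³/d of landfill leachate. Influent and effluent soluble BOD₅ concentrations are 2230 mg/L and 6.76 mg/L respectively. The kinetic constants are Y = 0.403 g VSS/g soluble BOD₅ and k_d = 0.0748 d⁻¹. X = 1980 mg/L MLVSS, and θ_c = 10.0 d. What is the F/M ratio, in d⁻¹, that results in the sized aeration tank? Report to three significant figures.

F/M ≈ 0.435 d⁻¹

From the SRT design equation V = Y Q (S₀−S) θ_c / [X (1 + k_d θ_c)] = 0.403 × 685 × (2230 − 6.76) × 10.0 / [1980 × (1 + 0.0748 × 10.0)] = 6.14×10^6 / 3461 = 1773 m³.
F/M = Q·S₀ / (V·X) = 685 × 2230 / (1773 × 1980) = 0.4351 g soluble BOD₅·(g VSS·d)⁻¹.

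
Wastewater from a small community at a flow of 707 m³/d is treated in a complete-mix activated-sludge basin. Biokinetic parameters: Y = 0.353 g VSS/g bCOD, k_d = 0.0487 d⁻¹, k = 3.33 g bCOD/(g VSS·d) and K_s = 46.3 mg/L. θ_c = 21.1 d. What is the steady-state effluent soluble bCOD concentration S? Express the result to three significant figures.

S ≈ 4.12 mg/L

For a completely mixed reactor with recycle the Lawrence–McCarty relation gives S = K_s·(1 + k_d·θ_c) / [θ_c·(Y·k − k_d) − 1] = 46.3 × (1 + 0.0487 × 21.1) / [21.1 × (0.353 × 3.33 − 0.0487) − 1] = 93.88 / 22.78 = 4.122 mg/L.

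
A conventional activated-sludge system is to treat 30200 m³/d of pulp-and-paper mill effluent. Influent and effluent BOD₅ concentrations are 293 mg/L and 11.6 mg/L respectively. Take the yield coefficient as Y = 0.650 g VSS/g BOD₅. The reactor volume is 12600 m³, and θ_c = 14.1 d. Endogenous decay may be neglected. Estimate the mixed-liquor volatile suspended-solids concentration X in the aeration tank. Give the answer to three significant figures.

X ≈ 6180 mg/L

X = Y·Q·ΔS·θ_c / V = 0.650 × 30200 × (293 − 11.6) × 14.1 / 12600 = 6181 mg/L.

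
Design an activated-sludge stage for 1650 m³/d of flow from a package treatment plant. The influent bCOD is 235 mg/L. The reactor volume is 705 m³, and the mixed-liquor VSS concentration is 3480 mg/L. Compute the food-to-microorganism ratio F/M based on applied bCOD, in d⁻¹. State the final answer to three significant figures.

F/M = applied load / biomass = Q·S₀/(V·X) = 1650 × 235 / (705.0 × 3480) = 0.1580 d⁻¹.

F/M ≈ 0.158 d⁻¹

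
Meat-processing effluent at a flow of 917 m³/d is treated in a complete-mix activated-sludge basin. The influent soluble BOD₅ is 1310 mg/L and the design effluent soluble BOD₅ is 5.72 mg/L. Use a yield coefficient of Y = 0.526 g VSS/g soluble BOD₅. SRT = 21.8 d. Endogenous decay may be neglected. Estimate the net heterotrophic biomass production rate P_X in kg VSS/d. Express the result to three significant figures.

P_X ≈ 629 kg VSS/d

Since k_d ≈ 0, Y_obs = Y = 0.526 g VSS/g soluble BOD₅.
Substrate removed = Q·(S₀ − S) = 917 m³/d × (1310 − 5.72) g/m³ = 1.2×10^6 g/d = 1196 kg/d.
Biomass produced: P_X = Y_obs·Q·ΔS = 0.5260 × 1196 ≈ 629.1 kg VSS/d.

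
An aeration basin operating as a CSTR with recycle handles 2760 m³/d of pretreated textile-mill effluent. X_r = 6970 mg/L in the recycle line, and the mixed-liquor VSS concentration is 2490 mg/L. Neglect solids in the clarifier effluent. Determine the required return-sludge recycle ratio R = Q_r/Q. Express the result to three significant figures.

R ≈ 0.556

R = Q_r/Q = X/(X_r − X) = 2490 / (6970 − 2490) = 0.5558.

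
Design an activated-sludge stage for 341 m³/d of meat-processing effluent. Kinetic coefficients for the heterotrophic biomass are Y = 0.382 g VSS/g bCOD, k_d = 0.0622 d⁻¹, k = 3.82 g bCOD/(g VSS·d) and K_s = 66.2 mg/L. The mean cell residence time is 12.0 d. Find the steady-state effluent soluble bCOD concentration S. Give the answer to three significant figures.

S ≈ 7.33 mg/L

For a completely mixed reactor with recycle the Lawrence–McCarty relation gives S = K_s·(1 + k_d·θ_c) / [θ_c·(Y·k − k_d) − 1] = 66.2 × (1 + 0.0622 × 12.0) / [12.0 × (0.382 × 3.82 − 0.0622) − 1] = 115.6 / 15.76 = 7.334 mg/L.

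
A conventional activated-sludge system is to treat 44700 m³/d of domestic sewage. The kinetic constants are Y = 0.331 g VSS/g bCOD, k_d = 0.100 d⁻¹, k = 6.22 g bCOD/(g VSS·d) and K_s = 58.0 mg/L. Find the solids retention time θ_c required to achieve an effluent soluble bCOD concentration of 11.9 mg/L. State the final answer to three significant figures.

θ_c ≈ 3.99 d

From 1/θ_c = Y·k·S/(K_s + S) − k_d: Y·k·S/(K_s+S) = 0.331 × 6.22 × 11.9 / (58.0 + 11.9) = 0.3505 d⁻¹.
θ_c = 1/(μ − k_d) = 1/(0.3505 − 0.100) = 1/0.2505 = 3.992 d.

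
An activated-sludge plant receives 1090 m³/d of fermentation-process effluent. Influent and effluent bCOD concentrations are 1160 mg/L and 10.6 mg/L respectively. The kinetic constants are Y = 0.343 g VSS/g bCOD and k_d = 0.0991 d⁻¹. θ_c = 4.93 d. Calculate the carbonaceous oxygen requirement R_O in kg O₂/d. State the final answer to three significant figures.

Observed yield with endogenous decay: Y_obs = Y / (1 + k_d·θ_c) = 0.343 / (1 + 0.0991 × 4.93) = 0.343 / 1.489 = 0.2304 g VSS/g bCOD.
Mass of bCOD removed per day: Q(S₀ − S) = 1090 × 1149 g/m³ = 1253 kg/d.
Biomass synthesised: P_X = Y_obs × 1253 = 288.7 kg VSS/d.
R_O = Q·ΔS − 1.42 P_X = 1253 − 409.9 = 842.9 kg O₂/d.

R_O ≈ 843 kg O₂/d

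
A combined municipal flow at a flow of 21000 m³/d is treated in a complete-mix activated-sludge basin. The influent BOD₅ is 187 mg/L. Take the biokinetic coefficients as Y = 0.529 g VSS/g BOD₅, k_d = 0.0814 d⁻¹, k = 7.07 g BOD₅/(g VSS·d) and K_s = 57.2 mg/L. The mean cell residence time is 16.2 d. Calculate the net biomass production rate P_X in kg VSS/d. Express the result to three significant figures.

P_X ≈ 885 kg VSS/d

For a completely mixed reactor with recycle the Lawrence–McCarty relation gives S = K_s·(1 + k_d·θ_c) / [θ_c·(Y·k − k_d) − 1] = 57.2 × (1 + 0.0814 × 16.2) / [16.2 × (0.529 × 7.07 − 0.0814) − 1] = 132.6 / 58.27 = 2.276 mg/L.
Y_obs = Y / (1 + k_d θ_c) = 0.529 / (1 + 0.0814 × 16.2) = 0.529 / 2.319 = 0.2281.
Mass of BOD₅ removed per day: Q(S₀ − S) = 21000 × 184.7 g/m³ = 3879 kg/d.
So the net sludge growth is P_X = 0.2281 × 3879 = 885.0 kg VSS/d.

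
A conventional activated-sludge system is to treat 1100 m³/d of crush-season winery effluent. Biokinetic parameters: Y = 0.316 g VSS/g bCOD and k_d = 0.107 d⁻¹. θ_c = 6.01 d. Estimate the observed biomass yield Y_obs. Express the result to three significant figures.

The observed yield is Y_obs = Y/(1 + k_d·θ_c) = 0.316 / (1 + 0.107 × 6.01) = 0.316 / 1.643 = 0.1923 g VSS per g bCOD removed.

Y_obs ≈ 0.192 g VSS/g bCOD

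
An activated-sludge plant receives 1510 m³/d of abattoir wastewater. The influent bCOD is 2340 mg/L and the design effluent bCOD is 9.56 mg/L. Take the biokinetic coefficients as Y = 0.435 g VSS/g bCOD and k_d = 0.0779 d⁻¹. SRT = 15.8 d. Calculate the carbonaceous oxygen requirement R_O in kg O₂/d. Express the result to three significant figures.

Observed yield with endogenous decay: Y_obs = Y / (1 + k_d·θ_c) = 0.435 / (1 + 0.0779 × 15.8) = 0.435 / 2.231 = 0.1950 g VSS/g bCOD.
ΔS = 2340 − 9.56 = 2330 mg/L, so the substrate removal rate is 1510 × 2330/1000 = 3519 kg bCOD/d.
Biomass synthesised: P_X = Y_obs × 3519 = 686.2 kg VSS/d.
R_O = Q·(S₀ − S) − 1.42·P_X = 3519 − 1.42 × 686.2 = 2545 kg O₂/d.

R_O ≈ 2540 kg O₂/d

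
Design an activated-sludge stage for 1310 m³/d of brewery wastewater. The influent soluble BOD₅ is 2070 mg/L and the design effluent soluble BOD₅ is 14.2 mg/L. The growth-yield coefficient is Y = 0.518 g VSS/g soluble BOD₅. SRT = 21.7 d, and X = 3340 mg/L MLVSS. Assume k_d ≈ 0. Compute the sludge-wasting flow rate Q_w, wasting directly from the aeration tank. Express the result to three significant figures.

Biomass mass balance (decay neglected): V·X = Y·Q·(S₀ − S)·θ_c, so V = 0.518 × 1310 × (2070 − 14.2) × 21.7 / 3340 = 9063 m³.
Wasting from the aeration tank: Q_w = V / θ_c = 9063 / 21.7 = 417.7 m³/d.

Q_w ≈ 418 m³/d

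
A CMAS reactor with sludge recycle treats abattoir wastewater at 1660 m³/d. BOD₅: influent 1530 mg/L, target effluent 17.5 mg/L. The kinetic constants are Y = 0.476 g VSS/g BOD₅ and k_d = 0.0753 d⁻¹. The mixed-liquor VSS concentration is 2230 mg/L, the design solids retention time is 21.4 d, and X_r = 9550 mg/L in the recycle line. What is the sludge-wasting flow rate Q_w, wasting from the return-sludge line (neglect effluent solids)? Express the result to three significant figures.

Q_w ≈ 47.9 m³/d

Rearranging the biomass balance for a CMAS with decay, V = Y·Q·ΔS·θ_c / [X·(1+k_d θ_c)] = 0.476 × 1660 × (1530 − 17.5) × 21.4 / [2230 × (1 + 0.0753 × 21.4)] = 2.56×10^7 / 5823 = 4392 m³.
Q_w = (V·X)/(θ_c X_r) = 4392 × 2230 / (21.4 × 9550) = 47.92 m³/d.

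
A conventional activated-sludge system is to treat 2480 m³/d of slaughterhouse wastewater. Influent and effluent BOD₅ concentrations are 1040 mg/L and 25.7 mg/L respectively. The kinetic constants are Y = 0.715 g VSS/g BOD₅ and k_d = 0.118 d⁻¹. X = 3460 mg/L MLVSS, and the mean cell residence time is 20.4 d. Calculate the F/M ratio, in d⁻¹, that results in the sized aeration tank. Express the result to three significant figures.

F/M ≈ 0.240 d⁻¹

Rearranging the biomass balance for a CMAS with decay, V = Y·Q·ΔS·θ_c / [X·(1+k_d θ_c)] = 0.715 × 2480 × (1040 − 25.7) × 20.4 / [3460 × (1 + 0.118 × 20.4)] = 3.67×10^7 / 11789 = 3112 m³.
F/M = applied load / biomass = Q·S₀/(V·X) = 2480 × 1040 / (3112 × 3460) = 0.2395 d⁻¹.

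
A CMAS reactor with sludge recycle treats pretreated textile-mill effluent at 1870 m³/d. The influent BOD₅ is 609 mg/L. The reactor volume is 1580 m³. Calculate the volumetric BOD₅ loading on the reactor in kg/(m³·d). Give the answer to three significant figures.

Volumetric loading L_v = Q·S₀ / V = 1870 × 609 g/m³ / 1580 m³ = 720.8 g/(m³·d) = 0.7208 kg BOD₅/(m³·d).

L_v ≈ 0.721 kg BOD₅/(m³·d)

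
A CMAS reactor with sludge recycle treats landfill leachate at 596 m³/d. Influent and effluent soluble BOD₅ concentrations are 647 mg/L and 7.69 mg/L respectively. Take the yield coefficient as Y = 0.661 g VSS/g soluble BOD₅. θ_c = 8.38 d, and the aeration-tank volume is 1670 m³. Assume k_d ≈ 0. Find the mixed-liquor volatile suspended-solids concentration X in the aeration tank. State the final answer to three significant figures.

X ≈ 1260 mg/L

From V·X = Y·Q·(S₀ − S)·θ_c (decay neglected): X = 0.661 × 596 × (647 − 7.69) × 8.38 / 1670 = 1264 mg/L.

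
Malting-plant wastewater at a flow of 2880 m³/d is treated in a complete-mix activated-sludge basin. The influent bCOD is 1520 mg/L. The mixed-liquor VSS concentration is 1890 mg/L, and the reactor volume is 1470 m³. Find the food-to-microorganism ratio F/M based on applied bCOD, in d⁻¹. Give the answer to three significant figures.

F/M = applied load / biomass = Q·S₀/(V·X) = 2880 × 1520 / (1470 × 1890) = 1.576 d⁻¹.

F/M ≈ 1.58 d⁻¹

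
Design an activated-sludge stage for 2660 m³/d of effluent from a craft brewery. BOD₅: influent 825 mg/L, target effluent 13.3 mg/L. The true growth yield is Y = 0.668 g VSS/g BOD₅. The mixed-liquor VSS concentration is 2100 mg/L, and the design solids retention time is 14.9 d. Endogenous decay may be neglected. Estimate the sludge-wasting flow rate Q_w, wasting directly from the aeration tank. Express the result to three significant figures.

Q_w ≈ 687 m³/d

V·X = Y·Q·ΔS·θ_c gives V = 0.668 × 2660 × (825 − 13.3) × 14.9 / 2100 = 10233 m³.
For wasting at MLVSS concentration, Q_w = V/θ_c = 10233/14.9 = 686.8 m³/d.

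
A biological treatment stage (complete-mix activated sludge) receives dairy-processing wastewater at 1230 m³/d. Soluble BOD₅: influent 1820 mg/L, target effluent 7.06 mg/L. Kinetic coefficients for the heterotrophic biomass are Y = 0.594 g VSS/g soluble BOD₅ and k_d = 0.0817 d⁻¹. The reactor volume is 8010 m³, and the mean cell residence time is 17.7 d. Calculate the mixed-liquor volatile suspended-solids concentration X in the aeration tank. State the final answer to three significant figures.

Solving the biomass balance for X: X = Y Q (S₀−S) θ_c / [V (1+k_d θ_c)] = 0.594 × 1230 × (1820 − 7.06) × 17.7 / [8010 × (1 + 0.0817 × 17.7)] = 1197 mg/L.

X ≈ 1200 mg/L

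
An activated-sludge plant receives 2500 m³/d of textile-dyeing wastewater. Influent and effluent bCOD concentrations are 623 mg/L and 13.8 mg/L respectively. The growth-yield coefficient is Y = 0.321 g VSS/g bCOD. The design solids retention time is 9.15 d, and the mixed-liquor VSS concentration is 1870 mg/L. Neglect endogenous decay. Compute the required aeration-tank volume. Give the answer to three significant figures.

Biomass mass balance (decay neglected): V·X = Y·Q·(S₀ − S)·θ_c, so V = 0.321 × 2500 × (623 − 13.8) × 9.15 / 1870 = 2392 m³.

V ≈ 2390 m³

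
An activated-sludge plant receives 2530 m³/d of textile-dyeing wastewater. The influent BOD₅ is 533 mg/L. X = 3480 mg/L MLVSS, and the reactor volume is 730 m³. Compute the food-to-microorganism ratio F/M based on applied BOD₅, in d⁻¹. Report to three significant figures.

F/M = Q·S₀ / (V·X) = 2530 × 533 / (730.0 × 3480) = 0.5308 g BOD₅·(g VSS·d)⁻¹.

F/M ≈ 0.531 d⁻¹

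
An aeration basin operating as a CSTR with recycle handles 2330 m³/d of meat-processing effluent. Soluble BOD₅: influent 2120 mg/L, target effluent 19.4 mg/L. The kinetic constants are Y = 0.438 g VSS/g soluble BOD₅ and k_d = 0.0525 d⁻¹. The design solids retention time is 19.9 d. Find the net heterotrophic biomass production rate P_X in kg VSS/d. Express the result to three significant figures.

P_X ≈ 1050 kg VSS/d

Y_obs = Y / (1 + k_d θ_c) = 0.438 / (1 + 0.0525 × 19.9) = 0.438 / 2.045 = 0.2142.
Substrate removed = Q·(S₀ − S) = 2330 m³/d × (2120 − 19.4) g/m³ = 4.89×10^6 g/d = 4894 kg/d.
P_X = Y_obs · Q(S₀ − S) = 0.2142 × 4894 = 1048 kg VSS/d.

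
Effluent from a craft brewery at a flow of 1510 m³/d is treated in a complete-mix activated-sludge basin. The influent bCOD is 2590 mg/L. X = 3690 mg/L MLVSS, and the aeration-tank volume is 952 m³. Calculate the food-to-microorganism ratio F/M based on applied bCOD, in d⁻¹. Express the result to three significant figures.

F/M ≈ 1.11 d⁻¹

F/M = applied load / biomass = Q·S₀/(V·X) = 1510 × 2590 / (952.0 × 3690) = 1.113 d⁻¹.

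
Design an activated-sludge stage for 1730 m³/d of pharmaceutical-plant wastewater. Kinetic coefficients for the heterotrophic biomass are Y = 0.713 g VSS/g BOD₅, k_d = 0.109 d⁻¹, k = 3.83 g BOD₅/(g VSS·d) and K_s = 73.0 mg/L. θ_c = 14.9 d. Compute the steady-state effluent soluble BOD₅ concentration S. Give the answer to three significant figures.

S ≈ 5.03 mg/L

Effluent substrate depends only on kinetics and SRT: S = K_s(1 + k_d θ_c) / [θ_c(Yk − k_d) − 1] = 73.0 × (1 + 0.109 × 14.9) / [14.9 × (0.713 × 3.83 − 0.109) − 1] = 191.6 / 38.06 = 5.032 mg/L.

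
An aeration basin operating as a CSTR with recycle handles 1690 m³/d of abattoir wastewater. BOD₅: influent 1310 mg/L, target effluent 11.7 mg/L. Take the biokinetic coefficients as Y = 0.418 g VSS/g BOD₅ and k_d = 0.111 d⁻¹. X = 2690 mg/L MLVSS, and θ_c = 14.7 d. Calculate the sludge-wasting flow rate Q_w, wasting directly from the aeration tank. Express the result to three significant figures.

Steady-state biomass mass balance: V·X·(1 + k_d·θ_c) = Y·Q·(S₀ − S)·θ_c, so V = 0.418 × 1690 × (1310 − 11.7) × 14.7 / [2690 × (1 + 0.111 × 14.7)] = 1.35×10^7 / 7079 = 1904 m³.
Wasting from the aeration tank: Q_w = V / θ_c = 1904 / 14.7 = 129.6 m³/d.

Q_w ≈ 130 m³/d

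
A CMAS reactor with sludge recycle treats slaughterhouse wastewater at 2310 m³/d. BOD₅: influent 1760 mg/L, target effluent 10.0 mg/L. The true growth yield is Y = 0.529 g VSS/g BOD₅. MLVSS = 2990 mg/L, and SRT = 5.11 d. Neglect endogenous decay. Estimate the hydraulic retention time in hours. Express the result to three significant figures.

V·X = Y·Q·ΔS·θ_c gives V = 0.529 × 2310 × (1760 − 10.0) × 5.11 / 2990 = 3655 m³.
HRT = V/Q = 3655 m³ / 2310 m³·d⁻¹ = 1.582 d × 24 = 37.97 h.

τ ≈ 38.0 h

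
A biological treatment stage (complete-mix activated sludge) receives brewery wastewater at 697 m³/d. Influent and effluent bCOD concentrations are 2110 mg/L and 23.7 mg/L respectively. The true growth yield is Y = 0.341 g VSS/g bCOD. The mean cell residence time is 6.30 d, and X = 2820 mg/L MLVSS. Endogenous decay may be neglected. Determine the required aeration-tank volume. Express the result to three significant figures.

V ≈ 1110 m³

Biomass mass balance (decay neglected): V·X = Y·Q·(S₀ − S)·θ_c, so V = 0.341 × 697 × (2110 − 23.7) × 6.30 / 2820 = 1108 m³.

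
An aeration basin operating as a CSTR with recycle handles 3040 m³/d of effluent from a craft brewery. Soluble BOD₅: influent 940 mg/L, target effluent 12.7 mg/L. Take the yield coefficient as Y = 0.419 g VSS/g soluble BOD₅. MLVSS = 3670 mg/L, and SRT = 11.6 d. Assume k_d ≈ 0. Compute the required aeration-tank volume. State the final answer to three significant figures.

V ≈ 3730 m³

With k_d = 0 the design equation reduces to V = Y Q (S₀−S) θ_c / X = 0.419 × 3040 × (940 − 12.7) × 11.6 / 3670 = 3733 m³.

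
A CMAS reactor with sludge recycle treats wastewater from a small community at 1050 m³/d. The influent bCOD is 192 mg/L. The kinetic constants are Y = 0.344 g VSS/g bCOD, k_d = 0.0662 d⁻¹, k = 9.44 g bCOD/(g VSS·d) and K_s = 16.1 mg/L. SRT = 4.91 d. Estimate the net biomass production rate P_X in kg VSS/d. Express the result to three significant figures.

For a completely mixed reactor with recycle the Lawrence–McCarty relation gives S = K_s·(1 + k_d·θ_c) / [θ_c·(Y·k − k_d) − 1] = 16.1 × (1 + 0.0662 × 4.91) / [4.91 × (0.344 × 9.44 − 0.0662) − 1] = 21.33 / 14.62 = 1.459 mg/L.
Correct the yield for decay: Y_obs = Y/(1 + k_d θ_c) = 0.344 / (1 + 0.0662 × 4.91) = 0.344 / 1.325 = 0.2596.
ΔS = 192 − 1.46 = 190.5 mg/L, so the substrate removal rate is 1050 × 190.5/1000 = 200.1 kg bCOD/d.
Biomass produced: P_X = Y_obs·Q·ΔS = 0.2596 × 200.1 ≈ 51.94 kg VSS/d.

P_X ≈ 51.9 kg VSS/d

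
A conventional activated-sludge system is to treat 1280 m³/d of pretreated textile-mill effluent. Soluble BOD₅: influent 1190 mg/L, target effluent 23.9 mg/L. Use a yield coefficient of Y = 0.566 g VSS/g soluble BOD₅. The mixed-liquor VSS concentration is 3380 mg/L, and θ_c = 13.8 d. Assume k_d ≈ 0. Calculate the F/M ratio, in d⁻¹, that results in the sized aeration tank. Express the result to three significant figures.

F/M ≈ 0.131 d⁻¹

V·X = Y·Q·ΔS·θ_c gives V = 0.566 × 1280 × (1190 − 23.9) × 13.8 / 3380 = 3449 m³.
F/M = applied load / biomass = Q·S₀/(V·X) = 1280 × 1190 / (3449 × 3380) = 0.1307 d⁻¹.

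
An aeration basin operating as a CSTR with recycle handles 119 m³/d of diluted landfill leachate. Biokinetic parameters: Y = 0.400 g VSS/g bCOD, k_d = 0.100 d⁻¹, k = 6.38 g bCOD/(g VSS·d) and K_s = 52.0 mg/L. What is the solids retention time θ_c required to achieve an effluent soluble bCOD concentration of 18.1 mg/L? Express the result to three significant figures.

θ_c ≈ 1.79 d

At the target effluent, Y k S/(K_s+S) = 0.400×6.38×18.1/70.10 = 0.6589 d⁻¹.
1/θ_c = 0.6589 − 0.100 = 0.5589 d⁻¹, so θ_c = 1.789 d.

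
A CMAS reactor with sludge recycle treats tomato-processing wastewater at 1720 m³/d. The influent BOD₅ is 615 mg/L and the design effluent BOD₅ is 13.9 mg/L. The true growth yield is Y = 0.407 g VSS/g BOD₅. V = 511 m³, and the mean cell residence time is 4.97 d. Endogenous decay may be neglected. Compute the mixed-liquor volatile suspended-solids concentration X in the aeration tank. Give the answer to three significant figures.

X ≈ 4090 mg/L

From V·X = Y·Q·(S₀ − S)·θ_c (decay neglected): X = 0.407 × 1720 × (615 − 13.9) × 4.97 / 511 = 4093 mg/L.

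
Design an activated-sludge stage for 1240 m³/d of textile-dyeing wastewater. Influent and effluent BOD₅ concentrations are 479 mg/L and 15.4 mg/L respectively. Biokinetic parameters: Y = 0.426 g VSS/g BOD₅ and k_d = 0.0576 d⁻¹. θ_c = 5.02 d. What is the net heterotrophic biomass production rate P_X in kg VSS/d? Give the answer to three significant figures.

P_X ≈ 190 kg VSS/d

Correct the yield for decay: Y_obs = Y/(1 + k_d θ_c) = 0.426 / (1 + 0.0576 × 5.02) = 0.426 / 1.289 = 0.3304.
Q·(S₀ − S) = 1240 × (479 − 15.4) × 10⁻³ = 574.9 kg/d removed.
Net biomass production P_X = Y_obs × Q·(S₀ − S) = 0.3304 × 574.9 = 190.0 kg VSS/d.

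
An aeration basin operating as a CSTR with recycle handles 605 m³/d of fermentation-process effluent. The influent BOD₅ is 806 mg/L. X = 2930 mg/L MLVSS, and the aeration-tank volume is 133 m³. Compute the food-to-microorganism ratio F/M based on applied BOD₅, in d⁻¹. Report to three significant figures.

F/M ≈ 1.25 d⁻¹

F/M = applied load / biomass = Q·S₀/(V·X) = 605 × 806 / (133.0 × 2930) = 1.251 d⁻¹.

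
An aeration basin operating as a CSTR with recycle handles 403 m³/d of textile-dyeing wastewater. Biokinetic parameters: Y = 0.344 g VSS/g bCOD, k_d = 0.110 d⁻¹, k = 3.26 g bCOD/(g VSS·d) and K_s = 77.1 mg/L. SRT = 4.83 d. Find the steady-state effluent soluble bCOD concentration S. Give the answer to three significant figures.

Effluent substrate depends only on kinetics and SRT: S = K_s(1 + k_d θ_c) / [θ_c(Yk − k_d) − 1] = 77.1 × (1 + 0.110 × 4.83) / [4.83 × (0.344 × 3.26 − 0.110) − 1] = 118.1 / 3.885 = 30.39 mg/L.

S ≈ 30.4 mg/L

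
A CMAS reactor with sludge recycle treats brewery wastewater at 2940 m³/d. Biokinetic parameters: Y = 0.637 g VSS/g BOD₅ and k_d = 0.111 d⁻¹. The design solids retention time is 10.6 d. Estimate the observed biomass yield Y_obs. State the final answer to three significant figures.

Y_obs ≈ 0.293 g VSS/g BOD₅

Correct the yield for decay: Y_obs = Y/(1 + k_d θ_c) = 0.637 / (1 + 0.111 × 10.6) = 0.637 / 2.177 = 0.2927.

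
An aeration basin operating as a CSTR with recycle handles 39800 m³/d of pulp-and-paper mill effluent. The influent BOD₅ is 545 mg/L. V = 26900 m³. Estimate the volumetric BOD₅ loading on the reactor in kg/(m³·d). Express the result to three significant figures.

L_v ≈ 0.806 kg BOD₅/(m³·d)

Volumetric loading L_v = Q·S₀ / V = 39800 × 545 g/m³ / 26900 m³ = 806.4 g/(m³·d) = 0.8064 kg BOD₅/(m³·d).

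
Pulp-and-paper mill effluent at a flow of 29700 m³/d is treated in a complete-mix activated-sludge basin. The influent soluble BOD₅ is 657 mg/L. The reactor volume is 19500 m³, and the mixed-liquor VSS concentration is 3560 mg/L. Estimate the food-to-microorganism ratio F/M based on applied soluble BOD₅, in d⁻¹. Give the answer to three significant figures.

F/M = applied load / biomass = Q·S₀/(V·X) = 29700 × 657 / (19500 × 3560) = 0.2811 d⁻¹.

F/M ≈ 0.281 d⁻¹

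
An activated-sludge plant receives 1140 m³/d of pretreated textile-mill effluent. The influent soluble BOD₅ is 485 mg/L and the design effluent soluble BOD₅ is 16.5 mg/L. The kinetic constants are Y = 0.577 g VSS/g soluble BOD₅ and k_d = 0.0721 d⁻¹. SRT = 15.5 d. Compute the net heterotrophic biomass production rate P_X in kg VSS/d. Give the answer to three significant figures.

P_X ≈ 146 kg VSS/d

Y_obs = Y / (1 + k_d θ_c) = 0.577 / (1 + 0.0721 × 15.5) = 0.577 / 2.118 = 0.2725.
Q·(S₀ − S) = 1140 × (485 − 16.5) × 10⁻³ = 534.1 kg/d removed.
Net biomass production P_X = Y_obs × Q·(S₀ − S) = 0.2725 × 534.1 = 145.5 kg VSS/d.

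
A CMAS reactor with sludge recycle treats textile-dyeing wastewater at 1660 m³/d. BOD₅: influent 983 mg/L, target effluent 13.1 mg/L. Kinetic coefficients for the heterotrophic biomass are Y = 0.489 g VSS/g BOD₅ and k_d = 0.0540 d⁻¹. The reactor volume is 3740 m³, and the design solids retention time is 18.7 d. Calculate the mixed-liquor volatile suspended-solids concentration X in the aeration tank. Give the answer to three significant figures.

From V·X·(1 + k_d·θ_c) = Y·Q·(S₀ − S)·θ_c: X = 0.489 × 1660 × (983 − 13.1) × 18.7 / [3740 × (1 + 0.0540 × 18.7)] = 1959 mg/L.

X ≈ 1960 mg/L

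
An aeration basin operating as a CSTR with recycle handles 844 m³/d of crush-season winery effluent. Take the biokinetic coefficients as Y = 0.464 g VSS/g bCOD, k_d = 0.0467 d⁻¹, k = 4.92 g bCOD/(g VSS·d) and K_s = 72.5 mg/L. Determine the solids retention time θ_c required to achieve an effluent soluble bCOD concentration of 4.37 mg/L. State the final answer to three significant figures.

At the target effluent, Y k S/(K_s+S) = 0.464×4.92×4.37/76.87 = 0.1298 d⁻¹.
1/θ_c = 0.1298 − 0.0467 = 0.08308 d⁻¹, so θ_c = 12.04 d.

θ_c ≈ 12.0 d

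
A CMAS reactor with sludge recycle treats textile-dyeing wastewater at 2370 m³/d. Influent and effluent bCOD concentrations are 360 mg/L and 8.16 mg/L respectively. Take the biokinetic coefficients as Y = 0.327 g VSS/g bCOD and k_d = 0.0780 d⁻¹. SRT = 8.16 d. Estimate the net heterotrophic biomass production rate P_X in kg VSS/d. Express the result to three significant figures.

P_X ≈ 167 kg VSS/d

Y_obs = Y / (1 + k_d θ_c) = 0.327 / (1 + 0.0780 × 8.16) = 0.327 / 1.636 = 0.1998.
ΔS = 360 − 8.16 = 351.8 mg/L, so the substrate removal rate is 2370 × 351.8/1000 = 833.9 kg bCOD/d.
Net biomass production P_X = Y_obs × Q·(S₀ − S) = 0.1998 × 833.9 = 166.6 kg VSS/d.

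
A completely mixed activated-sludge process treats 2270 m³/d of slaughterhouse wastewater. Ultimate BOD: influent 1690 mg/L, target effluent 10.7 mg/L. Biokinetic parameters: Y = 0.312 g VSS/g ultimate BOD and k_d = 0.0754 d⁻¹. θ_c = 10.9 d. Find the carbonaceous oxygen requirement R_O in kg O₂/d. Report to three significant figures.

R_O ≈ 2890 kg O₂/d

Y_obs = Y / (1 + k_d θ_c) = 0.312 / (1 + 0.0754 × 10.9) = 0.312 / 1.822 = 0.1713.
Q·(S₀ − S) = 2270 × (1690 − 10.7) × 10⁻³ = 3812 kg/d removed.
P_X = Y_obs·Q·(S₀ − S) = 0.1713 × 3812 = 652.8 kg VSS/d.
R_O = Q·ΔS − 1.42 P_X = 3812 − 927.0 = 2885 kg O₂/d.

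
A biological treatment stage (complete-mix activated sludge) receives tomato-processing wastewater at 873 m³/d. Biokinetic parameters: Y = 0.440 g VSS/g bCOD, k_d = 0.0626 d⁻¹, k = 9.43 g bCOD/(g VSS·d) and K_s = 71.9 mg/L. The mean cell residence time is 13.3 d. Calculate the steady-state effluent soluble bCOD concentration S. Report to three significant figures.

For a completely mixed reactor with recycle the Lawrence–McCarty relation gives S = K_s·(1 + k_d·θ_c) / [θ_c·(Y·k − k_d) − 1] = 71.9 × (1 + 0.0626 × 13.3) / [13.3 × (0.440 × 9.43 − 0.0626) − 1] = 131.8 / 53.35 = 2.470 mg/L.

S ≈ 2.47 mg/L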